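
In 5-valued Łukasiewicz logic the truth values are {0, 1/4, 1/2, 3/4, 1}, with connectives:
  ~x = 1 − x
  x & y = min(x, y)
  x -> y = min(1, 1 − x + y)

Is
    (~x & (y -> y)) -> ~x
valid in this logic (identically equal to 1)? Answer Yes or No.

At x = 1/4, y = 1/2, for instance:
~x = ~1/4 = 3/4
y -> y = 1/2 -> 1/2 = 1
~x & (y -> y) = 3/4 & 1 = 3/4
(~x & (y -> y)) -> ~x = 3/4 -> 3/4 = 1
and checking the remaining 24 assignments likewise gives ≥ 1 in every case.

Yes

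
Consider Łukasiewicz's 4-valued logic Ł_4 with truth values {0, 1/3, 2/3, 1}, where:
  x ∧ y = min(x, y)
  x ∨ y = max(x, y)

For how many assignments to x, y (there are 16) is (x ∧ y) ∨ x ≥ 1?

x = 0, y = 0 ↦ 0  <
x = 0, y = 1/3 ↦ 0  <
x = 0, y = 2/3 ↦ 0  <
x = 0, y = 1 ↦ 0  <
x = 1/3, y = 0 ↦ 1/3  <
x = 1/3, y = 1/3 ↦ 1/3  <
x = 1/3, y = 2/3 ↦ 1/3  <
x = 1/3, y = 1 ↦ 1/3  <
x = 2/3, y = 0 ↦ 2/3  <
x = 2/3, y = 1/3 ↦ 2/3  <
x = 2/3, y = 2/3 ↦ 2/3  <
x = 2/3, y = 1 ↦ 2/3  <
x = 1, y = 0 ↦ 1  ≥
x = 1, y = 1/3 ↦ 1  ≥
x = 1, y = 2/3 ↦ 1  ≥
x = 1, y = 1 ↦ 1  ≥
So 4 of the 16 assignments meet the threshold.

4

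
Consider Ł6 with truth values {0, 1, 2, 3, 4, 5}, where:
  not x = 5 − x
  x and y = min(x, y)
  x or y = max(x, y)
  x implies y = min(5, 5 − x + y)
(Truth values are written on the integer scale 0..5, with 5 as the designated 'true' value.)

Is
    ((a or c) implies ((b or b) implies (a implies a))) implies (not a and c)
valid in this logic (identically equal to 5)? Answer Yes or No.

Counterexample: take a = 0, b = 0, c = 0.
a or c = 0 or 0 = 0
b or b = 0 or 0 = 0
a implies a = 0 implies 0 = 5
(b or b) implies (a implies a) = 0 implies 5 = 5
(a or c) implies ((b or b) implies (a implies a)) = 0 implies 5 = 5
not a = not 0 = 5
not a and c = 5 and 0 = 0
((a or c) implies ((b or b) implies (a implies a))) implies (not a and c) = 5 implies 0 = 0
This gives 0 ≠ 5.

No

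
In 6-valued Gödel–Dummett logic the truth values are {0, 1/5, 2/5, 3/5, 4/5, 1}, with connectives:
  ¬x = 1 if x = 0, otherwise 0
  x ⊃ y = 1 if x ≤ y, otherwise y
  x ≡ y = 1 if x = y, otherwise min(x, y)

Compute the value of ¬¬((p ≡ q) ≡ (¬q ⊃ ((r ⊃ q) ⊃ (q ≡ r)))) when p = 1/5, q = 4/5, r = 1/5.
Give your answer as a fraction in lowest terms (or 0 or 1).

1

p ≡ q = 1/5 ≡ 4/5 = 1/5
¬q = ¬4/5 = 0
r ⊃ q = 1/5 ⊃ 4/5 = 1
q ≡ r = 4/5 ≡ 1/5 = 1/5
(r ⊃ q) ⊃ (q ≡ r) = 1 ⊃ 1/5 = 1/5
¬q ⊃ ((r ⊃ q) ⊃ (q ≡ r)) = 0 ⊃ 1/5 = 1
(p ≡ q) ≡ (¬q ⊃ ((r ⊃ q) ⊃ (q ≡ r))) = 1/5 ≡ 1 = 1/5
¬((p ≡ q) ≡ (¬q ⊃ ((r ⊃ q) ⊃ (q ≡ r)))) = ¬1/5 = 0
¬¬((p ≡ q) ≡ (¬q ⊃ ((r ⊃ q) ⊃ (q ≡ r)))) = ¬0 = 1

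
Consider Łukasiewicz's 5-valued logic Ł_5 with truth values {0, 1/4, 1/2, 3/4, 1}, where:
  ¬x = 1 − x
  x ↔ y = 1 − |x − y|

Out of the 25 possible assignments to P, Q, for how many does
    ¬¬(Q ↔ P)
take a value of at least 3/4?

value 1: 5 assignments (counts)
value 3/4: 8 assignments (counts)
value 1/2: 6 assignments
value 1/4: 4 assignments
value 0: 2 assignments
So 13 of the 25 assignments meet the threshold.

13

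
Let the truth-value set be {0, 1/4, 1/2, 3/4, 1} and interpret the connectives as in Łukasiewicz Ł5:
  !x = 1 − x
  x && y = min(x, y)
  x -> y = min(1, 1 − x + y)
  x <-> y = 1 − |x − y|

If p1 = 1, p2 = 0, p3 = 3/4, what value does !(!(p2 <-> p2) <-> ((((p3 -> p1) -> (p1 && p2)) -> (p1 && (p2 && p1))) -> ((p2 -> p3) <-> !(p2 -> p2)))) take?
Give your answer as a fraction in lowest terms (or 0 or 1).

0

p2 <-> p2 = 0 <-> 0 = 1
!(p2 <-> p2) = !1 = 0
p3 -> p1 = 3/4 -> 1 = 1
p1 && p2 = 1 && 0 = 0
(p3 -> p1) -> (p1 && p2) = 1 -> 0 = 0
p2 && p1 = 0 && 1 = 0
p1 && (p2 && p1) = 1 && 0 = 0
((p3 -> p1) -> (p1 && p2)) -> (p1 && (p2 && p1)) = 0 -> 0 = 1
p2 -> p3 = 0 -> 3/4 = 1
p2 -> p2 = 0 -> 0 = 1
!(p2 -> p2) = !1 = 0
(p2 -> p3) <-> !(p2 -> p2) = 1 <-> 0 = 0
(((p3 -> p1) -> (p1 && p2)) -> (p1 && (p2 && p1))) -> ((p2 -> p3) <-> !(p2 -> p2)) = 1 -> 0 = 0
!(p2 <-> p2) <-> ((((p3 -> p1) -> (p1 && p2)) -> (p1 && (p2 && p1))) -> ((p2 -> p3) <-> !(p2 -> p2))) = 0 <-> 0 = 1
!(!(p2 <-> p2) <-> ((((p3 -> p1) -> (p1 && p2)) -> (p1 && (p2 && p1))) -> ((p2 -> p3) <-> !(p2 -> p2)))) = !1 = 0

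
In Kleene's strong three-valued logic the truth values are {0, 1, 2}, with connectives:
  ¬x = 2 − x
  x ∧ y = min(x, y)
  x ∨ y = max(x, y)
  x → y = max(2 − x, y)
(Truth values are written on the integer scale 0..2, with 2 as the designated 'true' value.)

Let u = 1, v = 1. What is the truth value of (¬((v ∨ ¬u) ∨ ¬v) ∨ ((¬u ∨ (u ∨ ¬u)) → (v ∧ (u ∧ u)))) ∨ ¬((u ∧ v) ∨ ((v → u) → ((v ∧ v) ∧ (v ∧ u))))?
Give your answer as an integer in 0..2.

¬u = ¬1 = 1
v ∨ ¬u = 1 ∨ 1 = 1
¬v = ¬1 = 1
(v ∨ ¬u) ∨ ¬v = 1 ∨ 1 = 1
¬((v ∨ ¬u) ∨ ¬v) = ¬1 = 1
¬u = ¬1 = 1
¬u = ¬1 = 1
u ∨ ¬u = 1 ∨ 1 = 1
¬u ∨ (u ∨ ¬u) = 1 ∨ 1 = 1
u ∧ u = 1 ∧ 1 = 1
v ∧ (u ∧ u) = 1 ∧ 1 = 1
(¬u ∨ (u ∨ ¬u)) → (v ∧ (u ∧ u)) = 1 → 1 = 1
¬((v ∨ ¬u) ∨ ¬v) ∨ ((¬u ∨ (u ∨ ¬u)) → (v ∧ (u ∧ u))) = 1 ∨ 1 = 1
u ∧ v = 1 ∧ 1 = 1
v → u = 1 → 1 = 1
v ∧ v = 1 ∧ 1 = 1
v ∧ u = 1 ∧ 1 = 1
(v ∧ v) ∧ (v ∧ u) = 1 ∧ 1 = 1
(v → u) → ((v ∧ v) ∧ (v ∧ u)) = 1 → 1 = 1
(u ∧ v) ∨ ((v → u) → ((v ∧ v) ∧ (v ∧ u))) = 1 ∨ 1 = 1
¬((u ∧ v) ∨ ((v → u) → ((v ∧ v) ∧ (v ∧ u)))) = ¬1 = 1
(¬((v ∨ ¬u) ∨ ¬v) ∨ ((¬u ∨ (u ∨ ¬u)) → (v ∧ (u ∧ u)))) ∨ ¬((u ∧ v) ∨ ((v → u) → ((v ∧ v) ∧ (v ∧ u)))) = 1 ∨ 1 = 1

1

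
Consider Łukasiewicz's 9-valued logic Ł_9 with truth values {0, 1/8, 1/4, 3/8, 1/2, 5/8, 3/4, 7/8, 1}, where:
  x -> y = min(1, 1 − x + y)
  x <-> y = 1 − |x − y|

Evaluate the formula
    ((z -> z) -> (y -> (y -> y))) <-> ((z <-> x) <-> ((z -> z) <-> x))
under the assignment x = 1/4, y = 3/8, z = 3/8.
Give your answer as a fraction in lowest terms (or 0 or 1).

z -> z = 3/8 -> 3/8 = 1
y -> y = 3/8 -> 3/8 = 1
y -> (y -> y) = 3/8 -> 1 = 1
(z -> z) -> (y -> (y -> y)) = 1 -> 1 = 1
z <-> x = 3/8 <-> 1/4 = 7/8
z -> z = 3/8 -> 3/8 = 1
(z -> z) <-> x = 1 <-> 1/4 = 1/4
(z <-> x) <-> ((z -> z) <-> x) = 7/8 <-> 1/4 = 3/8
((z -> z) -> (y -> (y -> y))) <-> ((z <-> x) <-> ((z -> z) <-> x)) = 1 <-> 3/8 = 3/8

3/8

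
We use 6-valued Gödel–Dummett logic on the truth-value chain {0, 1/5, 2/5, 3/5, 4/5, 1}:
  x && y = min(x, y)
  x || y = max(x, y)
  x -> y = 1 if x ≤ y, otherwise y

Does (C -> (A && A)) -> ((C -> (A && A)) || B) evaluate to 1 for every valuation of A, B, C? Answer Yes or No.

At A = 3/5, B = 1, C = 2/5, for instance:
A && A = 3/5 && 3/5 = 3/5
C -> (A && A) = 2/5 -> 3/5 = 1
(C -> (A && A)) || B = 1 || 1 = 1
(C -> (A && A)) -> ((C -> (A && A)) || B) = 1 -> 1 = 1
and checking the remaining 215 assignments likewise gives ≥ 1 in every case.

Yes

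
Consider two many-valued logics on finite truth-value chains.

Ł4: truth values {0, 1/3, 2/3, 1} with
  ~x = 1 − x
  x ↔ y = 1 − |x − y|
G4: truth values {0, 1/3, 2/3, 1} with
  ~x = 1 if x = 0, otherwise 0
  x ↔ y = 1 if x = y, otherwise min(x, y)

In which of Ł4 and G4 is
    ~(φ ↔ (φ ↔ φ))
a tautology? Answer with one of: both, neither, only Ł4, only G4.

In Ł4: at φ = 1/3 the value is 2/3 — not a tautology.
In G4: at φ = 1/3 the value is 0 — not a tautology.

neither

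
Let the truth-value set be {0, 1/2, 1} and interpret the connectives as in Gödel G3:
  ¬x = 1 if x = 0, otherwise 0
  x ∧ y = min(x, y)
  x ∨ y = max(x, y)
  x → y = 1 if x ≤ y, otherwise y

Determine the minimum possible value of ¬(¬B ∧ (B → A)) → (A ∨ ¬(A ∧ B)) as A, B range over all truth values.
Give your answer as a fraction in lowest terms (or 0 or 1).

1/2

Take A = 1/2, B = 1/2:
¬B = ¬1/2 = 0
B → A = 1/2 → 1/2 = 1
¬B ∧ (B → A) = 0 ∧ 1 = 0
¬(¬B ∧ (B → A)) = ¬0 = 1
A ∧ B = 1/2 ∧ 1/2 = 1/2
¬(A ∧ B) = ¬1/2 = 0
A ∨ ¬(A ∧ B) = 1/2 ∨ 0 = 1/2
¬(¬B ∧ (B → A)) → (A ∨ ¬(A ∧ B)) = 1 → 1/2 = 1/2
No assignment yields a value below 1/2, so this is the minimum.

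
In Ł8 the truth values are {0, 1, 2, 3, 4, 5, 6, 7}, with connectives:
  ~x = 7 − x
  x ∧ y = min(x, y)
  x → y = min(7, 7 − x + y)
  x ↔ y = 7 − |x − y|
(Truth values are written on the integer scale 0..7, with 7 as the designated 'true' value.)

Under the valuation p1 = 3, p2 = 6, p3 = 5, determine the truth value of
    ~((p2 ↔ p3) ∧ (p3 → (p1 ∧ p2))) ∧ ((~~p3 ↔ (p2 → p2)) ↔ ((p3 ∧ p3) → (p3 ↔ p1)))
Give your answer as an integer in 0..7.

p2 ↔ p3 = 6 ↔ 5 = 6
p1 ∧ p2 = 3 ∧ 6 = 3
p3 → (p1 ∧ p2) = 5 → 3 = 5
(p2 ↔ p3) ∧ (p3 → (p1 ∧ p2)) = 6 ∧ 5 = 5
~((p2 ↔ p3) ∧ (p3 → (p1 ∧ p2))) = ~5 = 2
~p3 = ~5 = 2
~~p3 = ~2 = 5
p2 → p2 = 6 → 6 = 7
~~p3 ↔ (p2 → p2) = 5 ↔ 7 = 5
p3 ∧ p3 = 5 ∧ 5 = 5
p3 ↔ p1 = 5 ↔ 3 = 5
(p3 ∧ p3) → (p3 ↔ p1) = 5 → 5 = 7
(~~p3 ↔ (p2 → p2)) ↔ ((p3 ∧ p3) → (p3 ↔ p1)) = 5 ↔ 7 = 5
~((p2 ↔ p3) ∧ (p3 → (p1 ∧ p2))) ∧ ((~~p3 ↔ (p2 → p2)) ↔ ((p3 ∧ p3) → (p3 ↔ p1))) = 2 ∧ 5 = 2

2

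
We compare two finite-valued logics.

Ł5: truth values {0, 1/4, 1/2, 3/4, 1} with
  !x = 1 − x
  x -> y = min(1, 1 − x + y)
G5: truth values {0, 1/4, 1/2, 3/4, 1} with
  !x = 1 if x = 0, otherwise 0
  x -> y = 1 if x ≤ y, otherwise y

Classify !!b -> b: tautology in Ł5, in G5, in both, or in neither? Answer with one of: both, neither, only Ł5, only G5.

In Ł5: every assignment gives 1 — tautology.
In G5: at b = 1/4 the value is 1/4 — not a tautology.

only Ł5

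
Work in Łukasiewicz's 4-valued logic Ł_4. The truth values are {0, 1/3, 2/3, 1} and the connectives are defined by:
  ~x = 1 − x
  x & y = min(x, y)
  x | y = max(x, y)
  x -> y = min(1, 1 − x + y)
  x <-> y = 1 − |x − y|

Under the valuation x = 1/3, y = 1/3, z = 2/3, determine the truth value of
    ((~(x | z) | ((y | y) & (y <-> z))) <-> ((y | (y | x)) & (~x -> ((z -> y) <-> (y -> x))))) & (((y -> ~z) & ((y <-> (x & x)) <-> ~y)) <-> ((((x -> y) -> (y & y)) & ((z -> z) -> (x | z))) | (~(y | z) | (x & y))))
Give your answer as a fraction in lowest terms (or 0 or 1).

2/3

x | z = 1/3 | 2/3 = 2/3
~(x | z) = ~2/3 = 1/3
y | y = 1/3 | 1/3 = 1/3
y <-> z = 1/3 <-> 2/3 = 2/3
(y | y) & (y <-> z) = 1/3 & 2/3 = 1/3
~(x | z) | ((y | y) & (y <-> z)) = 1/3 | 1/3 = 1/3
y | x = 1/3 | 1/3 = 1/3
y | (y | x) = 1/3 | 1/3 = 1/3
~x = ~1/3 = 2/3
z -> y = 2/3 -> 1/3 = 2/3
y -> x = 1/3 -> 1/3 = 1
(z -> y) <-> (y -> x) = 2/3 <-> 1 = 2/3
~x -> ((z -> y) <-> (y -> x)) = 2/3 -> 2/3 = 1
(y | (y | x)) & (~x -> ((z -> y) <-> (y -> x))) = 1/3 & 1 = 1/3
(~(x | z) | ((y | y) & (y <-> z))) <-> ((y | (y | x)) & (~x -> ((z -> y) <-> (y -> x)))) = 1/3 <-> 1/3 = 1
~z = ~2/3 = 1/3
y -> ~z = 1/3 -> 1/3 = 1
x & x = 1/3 & 1/3 = 1/3
y <-> (x & x) = 1/3 <-> 1/3 = 1
~y = ~1/3 = 2/3
(y <-> (x & x)) <-> ~y = 1 <-> 2/3 = 2/3
(y -> ~z) & ((y <-> (x & x)) <-> ~y) = 1 & 2/3 = 2/3
x -> y = 1/3 -> 1/3 = 1
y & y = 1/3 & 1/3 = 1/3
(x -> y) -> (y & y) = 1 -> 1/3 = 1/3
z -> z = 2/3 -> 2/3 = 1
x | z = 1/3 | 2/3 = 2/3
(z -> z) -> (x | z) = 1 -> 2/3 = 2/3
((x -> y) -> (y & y)) & ((z -> z) -> (x | z)) = 1/3 & 2/3 = 1/3
y | z = 1/3 | 2/3 = 2/3
~(y | z) = ~2/3 = 1/3
x & y = 1/3 & 1/3 = 1/3
~(y | z) | (x & y) = 1/3 | 1/3 = 1/3
(((x -> y) -> (y & y)) & ((z -> z) -> (x | z))) | (~(y | z) | (x & y)) = 1/3 | 1/3 = 1/3
((y -> ~z) & ((y <-> (x & x)) <-> ~y)) <-> ((((x -> y) -> (y & y)) & ((z -> z) -> (x | z))) | (~(y | z) | (x & y))) = 2/3 <-> 1/3 = 2/3
((~(x | z) | ((y | y) & (y <-> z))) <-> ((y | (y | x)) & (~x -> ((z -> y) <-> (y -> x))))) & (((y -> ~z) & ((y <-> (x & x)) <-> ~y)) <-> ((((x -> y) -> (y & y)) & ((z -> z) -> (x | z))) | (~(y | z) | (x & y)))) = 1 & 2/3 = 2/3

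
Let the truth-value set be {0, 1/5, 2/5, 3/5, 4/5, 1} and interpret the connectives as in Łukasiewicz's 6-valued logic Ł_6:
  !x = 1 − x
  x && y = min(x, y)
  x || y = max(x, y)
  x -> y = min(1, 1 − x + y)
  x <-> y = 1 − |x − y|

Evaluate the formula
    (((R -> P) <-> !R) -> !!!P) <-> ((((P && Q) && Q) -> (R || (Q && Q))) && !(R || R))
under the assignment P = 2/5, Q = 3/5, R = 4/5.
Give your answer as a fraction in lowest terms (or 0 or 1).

R -> P = 4/5 -> 2/5 = 3/5
!R = !4/5 = 1/5
(R -> P) <-> !R = 3/5 <-> 1/5 = 3/5
!P = !2/5 = 3/5
!!P = !3/5 = 2/5
!!!P = !2/5 = 3/5
((R -> P) <-> !R) -> !!!P = 3/5 -> 3/5 = 1
P && Q = 2/5 && 3/5 = 2/5
(P && Q) && Q = 2/5 && 3/5 = 2/5
Q && Q = 3/5 && 3/5 = 3/5
R || (Q && Q) = 4/5 || 3/5 = 4/5
((P && Q) && Q) -> (R || (Q && Q)) = 2/5 -> 4/5 = 1
R || R = 4/5 || 4/5 = 4/5
!(R || R) = !4/5 = 1/5
(((P && Q) && Q) -> (R || (Q && Q))) && !(R || R) = 1 && 1/5 = 1/5
(((R -> P) <-> !R) -> !!!P) <-> ((((P && Q) && Q) -> (R || (Q && Q))) && !(R || R)) = 1 <-> 1/5 = 1/5

1/5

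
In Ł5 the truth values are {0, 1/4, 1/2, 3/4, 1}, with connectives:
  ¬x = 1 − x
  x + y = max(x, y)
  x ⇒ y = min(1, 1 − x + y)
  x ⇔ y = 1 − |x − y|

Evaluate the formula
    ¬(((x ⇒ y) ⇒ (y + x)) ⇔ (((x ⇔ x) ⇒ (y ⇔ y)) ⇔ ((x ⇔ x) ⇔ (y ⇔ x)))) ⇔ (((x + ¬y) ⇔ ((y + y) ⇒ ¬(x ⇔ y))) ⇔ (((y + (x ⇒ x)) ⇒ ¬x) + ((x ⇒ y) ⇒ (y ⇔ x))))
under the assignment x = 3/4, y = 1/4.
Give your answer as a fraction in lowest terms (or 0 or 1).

x ⇒ y = 3/4 ⇒ 1/4 = 1/2
y + x = 1/4 + 3/4 = 3/4
(x ⇒ y) ⇒ (y + x) = 1/2 ⇒ 3/4 = 1
x ⇔ x = 3/4 ⇔ 3/4 = 1
y ⇔ y = 1/4 ⇔ 1/4 = 1
(x ⇔ x) ⇒ (y ⇔ y) = 1 ⇒ 1 = 1
x ⇔ x = 3/4 ⇔ 3/4 = 1
y ⇔ x = 1/4 ⇔ 3/4 = 1/2
(x ⇔ x) ⇔ (y ⇔ x) = 1 ⇔ 1/2 = 1/2
((x ⇔ x) ⇒ (y ⇔ y)) ⇔ ((x ⇔ x) ⇔ (y ⇔ x)) = 1 ⇔ 1/2 = 1/2
((x ⇒ y) ⇒ (y + x)) ⇔ (((x ⇔ x) ⇒ (y ⇔ y)) ⇔ ((x ⇔ x) ⇔ (y ⇔ x))) = 1 ⇔ 1/2 = 1/2
¬(((x ⇒ y) ⇒ (y + x)) ⇔ (((x ⇔ x) ⇒ (y ⇔ y)) ⇔ ((x ⇔ x) ⇔ (y ⇔ x)))) = ¬1/2 = 1/2
¬y = ¬1/4 = 3/4
x + ¬y = 3/4 + 3/4 = 3/4
y + y = 1/4 + 1/4 = 1/4
x ⇔ y = 3/4 ⇔ 1/4 = 1/2
¬(x ⇔ y) = ¬1/2 = 1/2
(y + y) ⇒ ¬(x ⇔ y) = 1/4 ⇒ 1/2 = 1
(x + ¬y) ⇔ ((y + y) ⇒ ¬(x ⇔ y)) = 3/4 ⇔ 1 = 3/4
x ⇒ x = 3/4 ⇒ 3/4 = 1
y + (x ⇒ x) = 1/4 + 1 = 1
¬x = ¬3/4 = 1/4
(y + (x ⇒ x)) ⇒ ¬x = 1 ⇒ 1/4 = 1/4
x ⇒ y = 3/4 ⇒ 1/4 = 1/2
y ⇔ x = 1/4 ⇔ 3/4 = 1/2
(x ⇒ y) ⇒ (y ⇔ x) = 1/2 ⇒ 1/2 = 1
((y + (x ⇒ x)) ⇒ ¬x) + ((x ⇒ y) ⇒ (y ⇔ x)) = 1/4 + 1 = 1
((x + ¬y) ⇔ ((y + y) ⇒ ¬(x ⇔ y))) ⇔ (((y + (x ⇒ x)) ⇒ ¬x) + ((x ⇒ y) ⇒ (y ⇔ x))) = 3/4 ⇔ 1 = 3/4
¬(((x ⇒ y) ⇒ (y + x)) ⇔ (((x ⇔ x) ⇒ (y ⇔ y)) ⇔ ((x ⇔ x) ⇔ (y ⇔ x)))) ⇔ (((x + ¬y) ⇔ ((y + y) ⇒ ¬(x ⇔ y))) ⇔ (((y + (x ⇒ x)) ⇒ ¬x) + ((x ⇒ y) ⇒ (y ⇔ x)))) = 1/2 ⇔ 3/4 = 3/4

3/4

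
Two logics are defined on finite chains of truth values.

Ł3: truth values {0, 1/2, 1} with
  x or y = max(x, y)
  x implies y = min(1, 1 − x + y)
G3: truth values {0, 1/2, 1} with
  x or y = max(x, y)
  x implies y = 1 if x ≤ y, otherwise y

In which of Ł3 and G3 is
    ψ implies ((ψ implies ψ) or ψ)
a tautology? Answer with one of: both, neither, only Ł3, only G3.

In Ł3: every assignment gives 1 — tautology.
In G3: every assignment gives 1 — tautology.

both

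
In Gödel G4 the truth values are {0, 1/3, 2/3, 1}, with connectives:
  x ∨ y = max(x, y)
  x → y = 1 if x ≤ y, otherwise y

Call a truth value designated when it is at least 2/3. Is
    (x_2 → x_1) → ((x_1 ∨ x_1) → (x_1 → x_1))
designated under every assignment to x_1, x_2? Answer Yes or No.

x_1 = 0, x_2 = 0 ↦ 1
x_1 = 0, x_2 = 1/3 ↦ 1
x_1 = 0, x_2 = 2/3 ↦ 1
x_1 = 0, x_2 = 1 ↦ 1
x_1 = 1/3, x_2 = 0 ↦ 1
x_1 = 1/3, x_2 = 1/3 ↦ 1
x_1 = 1/3, x_2 = 2/3 ↦ 1
x_1 = 1/3, x_2 = 1 ↦ 1
x_1 = 2/3, x_2 = 0 ↦ 1
x_1 = 2/3, x_2 = 1/3 ↦ 1
x_1 = 2/3, x_2 = 2/3 ↦ 1
x_1 = 2/3, x_2 = 1 ↦ 1
x_1 = 1, x_2 = 0 ↦ 1
x_1 = 1, x_2 = 1/3 ↦ 1
x_1 = 1, x_2 = 2/3 ↦ 1
x_1 = 1, x_2 = 1 ↦ 1
Every assignment gives a value ≥ 2/3.

Yes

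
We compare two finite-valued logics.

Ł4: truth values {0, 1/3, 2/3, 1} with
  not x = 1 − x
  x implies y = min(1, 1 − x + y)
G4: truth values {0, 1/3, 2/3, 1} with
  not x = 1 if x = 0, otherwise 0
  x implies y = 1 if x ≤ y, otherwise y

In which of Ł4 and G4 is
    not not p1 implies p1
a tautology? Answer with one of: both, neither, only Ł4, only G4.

only Ł4

In Ł4: every assignment gives 1 — tautology.
In G4: at p1 = 1/3 the value is 1/3 — not a tautology.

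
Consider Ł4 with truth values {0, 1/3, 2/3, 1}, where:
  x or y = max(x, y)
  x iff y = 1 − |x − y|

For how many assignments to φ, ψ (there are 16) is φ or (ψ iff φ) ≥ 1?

7

φ = 0, ψ = 0 ↦ 1  ≥
φ = 0, ψ = 1/3 ↦ 2/3  <
φ = 0, ψ = 2/3 ↦ 1/3  <
φ = 0, ψ = 1 ↦ 0  <
φ = 1/3, ψ = 0 ↦ 2/3  <
φ = 1/3, ψ = 1/3 ↦ 1  ≥
φ = 1/3, ψ = 2/3 ↦ 2/3  <
φ = 1/3, ψ = 1 ↦ 1/3  <
φ = 2/3, ψ = 0 ↦ 2/3  <
φ = 2/3, ψ = 1/3 ↦ 2/3  <
φ = 2/3, ψ = 2/3 ↦ 1  ≥
φ = 2/3, ψ = 1 ↦ 2/3  <
φ = 1, ψ = 0 ↦ 1  ≥
φ = 1, ψ = 1/3 ↦ 1  ≥
φ = 1, ψ = 2/3 ↦ 1  ≥
φ = 1, ψ = 1 ↦ 1  ≥
So 7 of the 16 assignments meet the threshold.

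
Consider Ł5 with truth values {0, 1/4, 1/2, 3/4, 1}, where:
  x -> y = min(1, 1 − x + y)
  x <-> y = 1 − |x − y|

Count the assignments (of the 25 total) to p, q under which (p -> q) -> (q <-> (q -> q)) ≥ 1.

value 1: 9 assignments (counts)
value 3/4: 7 assignments
value 1/2: 5 assignments
value 1/4: 3 assignments
value 0: 1 assignment
So 9 of the 25 assignments meet the threshold.

9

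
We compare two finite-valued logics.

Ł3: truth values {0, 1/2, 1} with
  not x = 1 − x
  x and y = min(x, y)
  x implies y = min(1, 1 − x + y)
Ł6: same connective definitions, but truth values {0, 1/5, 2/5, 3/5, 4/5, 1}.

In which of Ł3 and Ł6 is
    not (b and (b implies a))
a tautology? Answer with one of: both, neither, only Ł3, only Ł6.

In Ł3: at a = 0, b = 1/2 the value is 1/2 — not a tautology.
In Ł6: at a = 0, b = 1/5 the value is 4/5 — not a tautology.

neither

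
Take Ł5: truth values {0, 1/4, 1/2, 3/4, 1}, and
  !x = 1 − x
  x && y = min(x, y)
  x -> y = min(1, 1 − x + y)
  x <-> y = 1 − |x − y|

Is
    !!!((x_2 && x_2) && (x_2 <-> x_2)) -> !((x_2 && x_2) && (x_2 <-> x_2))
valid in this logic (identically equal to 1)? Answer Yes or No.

Yes

x_2 = 0 ↦ 1
x_2 = 1/4 ↦ 1
x_2 = 1/2 ↦ 1
x_2 = 3/4 ↦ 1
x_2 = 1 ↦ 1
Every assignment gives a value ≥ 1.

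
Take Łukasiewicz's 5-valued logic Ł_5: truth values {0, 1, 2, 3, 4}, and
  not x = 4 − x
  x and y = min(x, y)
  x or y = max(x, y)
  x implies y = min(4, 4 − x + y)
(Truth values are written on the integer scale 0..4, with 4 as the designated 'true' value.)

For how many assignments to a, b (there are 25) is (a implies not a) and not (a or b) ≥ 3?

value 4: 1 assignment (counts)
value 3: 3 assignments (counts)
value 2: 5 assignments
value 1: 7 assignments
value 0: 9 assignments
So 4 of the 25 assignments meet the threshold.

4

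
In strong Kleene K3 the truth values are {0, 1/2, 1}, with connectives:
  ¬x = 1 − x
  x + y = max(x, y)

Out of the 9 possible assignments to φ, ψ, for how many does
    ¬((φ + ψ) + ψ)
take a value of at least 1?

φ = 0, ψ = 0 ↦ 1  ≥
φ = 0, ψ = 1/2 ↦ 1/2  <
φ = 0, ψ = 1 ↦ 0  <
φ = 1/2, ψ = 0 ↦ 1/2  <
φ = 1/2, ψ = 1/2 ↦ 1/2  <
φ = 1/2, ψ = 1 ↦ 0  <
φ = 1, ψ = 0 ↦ 0  <
φ = 1, ψ = 1/2 ↦ 0  <
φ = 1, ψ = 1 ↦ 0  <
So 1 of the 9 assignments meets the threshold.

1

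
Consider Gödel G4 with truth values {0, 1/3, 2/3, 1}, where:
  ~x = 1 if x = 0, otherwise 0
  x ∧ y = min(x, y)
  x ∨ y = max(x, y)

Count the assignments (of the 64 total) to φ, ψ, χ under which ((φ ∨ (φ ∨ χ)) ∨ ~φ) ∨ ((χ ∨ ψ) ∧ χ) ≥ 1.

40

value 1: 40 assignments (counts)
value 2/3: 16 assignments
value 1/3: 8 assignments
So 40 of the 64 assignments meet the threshold.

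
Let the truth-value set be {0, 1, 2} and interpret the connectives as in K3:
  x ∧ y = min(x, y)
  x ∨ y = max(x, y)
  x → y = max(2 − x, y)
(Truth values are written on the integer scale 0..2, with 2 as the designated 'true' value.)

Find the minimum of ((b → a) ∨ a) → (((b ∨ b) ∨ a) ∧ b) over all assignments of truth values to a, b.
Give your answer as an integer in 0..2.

Take a = 0, b = 0:
b → a = 0 → 0 = 2
(b → a) ∨ a = 2 ∨ 0 = 2
b ∨ b = 0 ∨ 0 = 0
(b ∨ b) ∨ a = 0 ∨ 0 = 0
((b ∨ b) ∨ a) ∧ b = 0 ∧ 0 = 0
((b → a) ∨ a) → (((b ∨ b) ∨ a) ∧ b) = 2 → 0 = 0
No assignment yields a value below 0, so this is the minimum.

0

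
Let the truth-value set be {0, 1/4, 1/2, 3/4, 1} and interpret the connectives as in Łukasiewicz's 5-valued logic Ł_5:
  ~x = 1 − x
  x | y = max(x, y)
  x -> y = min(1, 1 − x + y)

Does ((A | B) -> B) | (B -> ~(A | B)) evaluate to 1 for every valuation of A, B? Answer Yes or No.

No

Counterexample: take A = 3/4, B = 1/2.
A | B = 3/4 | 1/2 = 3/4
(A | B) -> B = 3/4 -> 1/2 = 3/4
A | B = 3/4 | 1/2 = 3/4
~(A | B) = ~3/4 = 1/4
B -> ~(A | B) = 1/2 -> 1/4 = 3/4
((A | B) -> B) | (B -> ~(A | B)) = 3/4 | 3/4 = 3/4
This gives 3/4 ≠ 1.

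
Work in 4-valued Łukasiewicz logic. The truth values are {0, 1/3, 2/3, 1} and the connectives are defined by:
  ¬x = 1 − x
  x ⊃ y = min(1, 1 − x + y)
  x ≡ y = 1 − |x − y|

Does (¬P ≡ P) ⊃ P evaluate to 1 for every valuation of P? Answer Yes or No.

Counterexample: take P = 1/3.
¬P = ¬1/3 = 2/3
¬P ≡ P = 2/3 ≡ 1/3 = 2/3
(¬P ≡ P) ⊃ P = 2/3 ⊃ 1/3 = 2/3
This gives 2/3 ≠ 1.

No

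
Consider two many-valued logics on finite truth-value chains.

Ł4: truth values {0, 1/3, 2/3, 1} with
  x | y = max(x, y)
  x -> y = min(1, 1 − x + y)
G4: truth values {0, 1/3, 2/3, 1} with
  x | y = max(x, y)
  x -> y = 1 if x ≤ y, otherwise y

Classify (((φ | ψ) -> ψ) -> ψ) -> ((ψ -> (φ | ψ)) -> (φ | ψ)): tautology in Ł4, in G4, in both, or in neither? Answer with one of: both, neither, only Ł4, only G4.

only Ł4

In Ł4: every assignment gives 1 — tautology.
In G4: at φ = 1/3, ψ = 0 the value is 1/3 — not a tautology.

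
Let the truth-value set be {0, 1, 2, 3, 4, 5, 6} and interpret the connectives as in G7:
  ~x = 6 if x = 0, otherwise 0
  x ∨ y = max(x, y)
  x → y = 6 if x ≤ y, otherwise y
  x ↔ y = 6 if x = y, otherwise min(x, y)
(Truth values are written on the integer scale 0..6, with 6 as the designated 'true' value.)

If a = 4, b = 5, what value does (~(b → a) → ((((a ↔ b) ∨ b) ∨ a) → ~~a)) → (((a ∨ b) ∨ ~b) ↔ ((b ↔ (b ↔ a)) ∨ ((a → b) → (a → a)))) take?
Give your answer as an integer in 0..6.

5

b → a = 5 → 4 = 4
~(b → a) = ~4 = 0
a ↔ b = 4 ↔ 5 = 4
(a ↔ b) ∨ b = 4 ∨ 5 = 5
((a ↔ b) ∨ b) ∨ a = 5 ∨ 4 = 5
~a = ~4 = 0
~~a = ~0 = 6
(((a ↔ b) ∨ b) ∨ a) → ~~a = 5 → 6 = 6
~(b → a) → ((((a ↔ b) ∨ b) ∨ a) → ~~a) = 0 → 6 = 6
a ∨ b = 4 ∨ 5 = 5
~b = ~5 = 0
(a ∨ b) ∨ ~b = 5 ∨ 0 = 5
b ↔ a = 5 ↔ 4 = 4
b ↔ (b ↔ a) = 5 ↔ 4 = 4
a → b = 4 → 5 = 6
a → a = 4 → 4 = 6
(a → b) → (a → a) = 6 → 6 = 6
(b ↔ (b ↔ a)) ∨ ((a → b) → (a → a)) = 4 ∨ 6 = 6
((a ∨ b) ∨ ~b) ↔ ((b ↔ (b ↔ a)) ∨ ((a → b) → (a → a))) = 5 ↔ 6 = 5
(~(b → a) → ((((a ↔ b) ∨ b) ∨ a) → ~~a)) → (((a ∨ b) ∨ ~b) ↔ ((b ↔ (b ↔ a)) ∨ ((a → b) → (a → a)))) = 6 → 5 = 5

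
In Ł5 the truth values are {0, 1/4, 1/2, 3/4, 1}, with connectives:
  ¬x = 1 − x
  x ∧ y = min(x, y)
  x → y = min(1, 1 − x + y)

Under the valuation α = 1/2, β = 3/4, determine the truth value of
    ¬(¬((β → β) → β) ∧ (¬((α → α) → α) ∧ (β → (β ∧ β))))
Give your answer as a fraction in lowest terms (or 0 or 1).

β → β = 3/4 → 3/4 = 1
(β → β) → β = 1 → 3/4 = 3/4
¬((β → β) → β) = ¬3/4 = 1/4
α → α = 1/2 → 1/2 = 1
(α → α) → α = 1 → 1/2 = 1/2
¬((α → α) → α) = ¬1/2 = 1/2
β ∧ β = 3/4 ∧ 3/4 = 3/4
β → (β ∧ β) = 3/4 → 3/4 = 1
¬((α → α) → α) ∧ (β → (β ∧ β)) = 1/2 ∧ 1 = 1/2
¬((β → β) → β) ∧ (¬((α → α) → α) ∧ (β → (β ∧ β))) = 1/4 ∧ 1/2 = 1/4
¬(¬((β → β) → β) ∧ (¬((α → α) → α) ∧ (β → (β ∧ β)))) = ¬1/4 = 3/4

3/4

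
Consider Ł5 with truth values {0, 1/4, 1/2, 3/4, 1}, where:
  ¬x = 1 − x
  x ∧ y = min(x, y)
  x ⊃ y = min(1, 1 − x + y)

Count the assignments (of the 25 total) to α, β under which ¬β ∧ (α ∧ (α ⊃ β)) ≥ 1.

0

value 1/2: 6 assignments
value 1/4: 9 assignments
value 0: 10 assignments
So 0 of the 25 assignments meet the threshold.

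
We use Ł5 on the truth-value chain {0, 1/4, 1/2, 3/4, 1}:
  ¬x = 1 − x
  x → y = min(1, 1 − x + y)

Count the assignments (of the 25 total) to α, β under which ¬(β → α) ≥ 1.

1

value 1: 1 assignment (counts)
value 3/4: 2 assignments
value 1/2: 3 assignments
value 1/4: 4 assignments
value 0: 15 assignments
So 1 of the 25 assignments meets the threshold.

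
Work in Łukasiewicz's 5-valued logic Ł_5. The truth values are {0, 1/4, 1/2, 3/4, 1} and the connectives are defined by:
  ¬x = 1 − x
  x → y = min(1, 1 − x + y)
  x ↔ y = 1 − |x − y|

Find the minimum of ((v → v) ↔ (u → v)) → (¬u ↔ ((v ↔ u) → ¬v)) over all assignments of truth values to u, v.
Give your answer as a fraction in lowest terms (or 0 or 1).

1/2

Take u = 1, v = 1/2:
v → v = 1/2 → 1/2 = 1
u → v = 1 → 1/2 = 1/2
(v → v) ↔ (u → v) = 1 ↔ 1/2 = 1/2
¬u = ¬1 = 0
v ↔ u = 1/2 ↔ 1 = 1/2
¬v = ¬1/2 = 1/2
(v ↔ u) → ¬v = 1/2 → 1/2 = 1
¬u ↔ ((v ↔ u) → ¬v) = 0 ↔ 1 = 0
((v → v) ↔ (u → v)) → (¬u ↔ ((v ↔ u) → ¬v)) = 1/2 → 0 = 1/2
No assignment yields a value below 1/2, so this is the minimum.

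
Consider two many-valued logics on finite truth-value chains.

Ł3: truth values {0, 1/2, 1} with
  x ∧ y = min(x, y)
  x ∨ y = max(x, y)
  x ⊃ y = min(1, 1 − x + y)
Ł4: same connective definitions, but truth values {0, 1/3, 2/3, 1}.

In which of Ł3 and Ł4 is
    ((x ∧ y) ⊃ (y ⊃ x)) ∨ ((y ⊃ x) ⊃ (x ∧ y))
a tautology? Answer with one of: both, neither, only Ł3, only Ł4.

In Ł3: every assignment gives 1 — tautology.
In Ł4: every assignment gives 1 — tautology.

both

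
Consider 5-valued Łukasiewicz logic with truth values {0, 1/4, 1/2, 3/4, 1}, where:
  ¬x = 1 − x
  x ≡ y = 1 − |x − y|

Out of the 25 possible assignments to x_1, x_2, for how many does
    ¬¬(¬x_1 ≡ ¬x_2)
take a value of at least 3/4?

13

value 1: 5 assignments (counts)
value 3/4: 8 assignments (counts)
value 1/2: 6 assignments
value 1/4: 4 assignments
value 0: 2 assignments
So 13 of the 25 assignments meet the threshold.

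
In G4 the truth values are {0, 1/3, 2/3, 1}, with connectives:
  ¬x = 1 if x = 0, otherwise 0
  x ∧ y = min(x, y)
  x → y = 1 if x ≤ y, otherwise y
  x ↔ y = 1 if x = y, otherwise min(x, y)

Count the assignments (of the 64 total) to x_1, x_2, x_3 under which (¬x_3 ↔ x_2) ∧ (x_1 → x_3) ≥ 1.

10

value 1: 10 assignments (counts)
value 2/3: 2 assignments
value 1/3: 3 assignments
value 0: 49 assignments
So 10 of the 64 assignments meet the threshold.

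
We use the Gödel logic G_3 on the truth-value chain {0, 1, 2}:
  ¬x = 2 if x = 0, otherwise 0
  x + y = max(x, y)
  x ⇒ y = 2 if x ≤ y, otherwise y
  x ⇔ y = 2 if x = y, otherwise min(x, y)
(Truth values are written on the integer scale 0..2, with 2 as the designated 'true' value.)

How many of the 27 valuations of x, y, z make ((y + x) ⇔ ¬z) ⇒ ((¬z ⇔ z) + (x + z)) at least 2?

23

value 2: 23 assignments (counts)
value 1: 2 assignments
value 0: 2 assignments
So 23 of the 27 assignments meet the threshold.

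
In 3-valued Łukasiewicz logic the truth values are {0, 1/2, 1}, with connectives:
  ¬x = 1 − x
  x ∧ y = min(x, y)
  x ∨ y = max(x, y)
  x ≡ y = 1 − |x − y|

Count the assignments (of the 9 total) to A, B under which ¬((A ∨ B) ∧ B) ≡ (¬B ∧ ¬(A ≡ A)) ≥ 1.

3

A = 0, B = 0 ↦ 0  <
A = 0, B = 1/2 ↦ 1/2  <
A = 0, B = 1 ↦ 1  ≥
A = 1/2, B = 0 ↦ 0  <
A = 1/2, B = 1/2 ↦ 1/2  <
A = 1/2, B = 1 ↦ 1  ≥
A = 1, B = 0 ↦ 0  <
A = 1, B = 1/2 ↦ 1/2  <
A = 1, B = 1 ↦ 1  ≥
So 3 of the 9 assignments meet the threshold.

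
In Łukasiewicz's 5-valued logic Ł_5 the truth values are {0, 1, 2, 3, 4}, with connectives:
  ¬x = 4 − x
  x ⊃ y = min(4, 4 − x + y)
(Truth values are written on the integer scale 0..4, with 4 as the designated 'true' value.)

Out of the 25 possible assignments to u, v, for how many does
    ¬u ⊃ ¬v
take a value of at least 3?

value 4: 15 assignments (counts)
value 3: 4 assignments (counts)
value 2: 3 assignments
value 1: 2 assignments
value 0: 1 assignment
So 19 of the 25 assignments meet the threshold.

19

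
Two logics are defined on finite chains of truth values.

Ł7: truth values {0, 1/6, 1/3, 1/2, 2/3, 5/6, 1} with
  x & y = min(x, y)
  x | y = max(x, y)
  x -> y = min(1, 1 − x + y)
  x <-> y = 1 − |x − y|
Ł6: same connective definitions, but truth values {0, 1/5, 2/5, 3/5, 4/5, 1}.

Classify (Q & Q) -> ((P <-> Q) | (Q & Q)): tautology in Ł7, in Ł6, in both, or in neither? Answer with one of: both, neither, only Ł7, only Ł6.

both

In Ł7: every assignment gives 1 — tautology.
In Ł6: every assignment gives 1 — tautology.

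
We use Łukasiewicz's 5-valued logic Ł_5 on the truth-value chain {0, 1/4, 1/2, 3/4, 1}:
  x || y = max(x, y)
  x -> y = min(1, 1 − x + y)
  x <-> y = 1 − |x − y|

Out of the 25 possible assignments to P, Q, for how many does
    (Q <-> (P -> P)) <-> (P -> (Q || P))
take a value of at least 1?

value 1: 5 assignments (counts)
value 3/4: 5 assignments
value 1/2: 5 assignments
value 1/4: 5 assignments
value 0: 5 assignments
So 5 of the 25 assignments meet the threshold.

5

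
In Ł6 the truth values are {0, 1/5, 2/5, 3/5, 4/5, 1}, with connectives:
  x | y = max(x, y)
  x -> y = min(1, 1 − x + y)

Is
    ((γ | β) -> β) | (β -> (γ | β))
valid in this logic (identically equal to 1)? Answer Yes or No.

At β = 0, γ = 3/5, for instance:
γ | β = 3/5 | 0 = 3/5
(γ | β) -> β = 3/5 -> 0 = 2/5
β -> (γ | β) = 0 -> 3/5 = 1
((γ | β) -> β) | (β -> (γ | β)) = 2/5 | 1 = 1
and checking the remaining 35 assignments likewise gives ≥ 1 in every case.

Yes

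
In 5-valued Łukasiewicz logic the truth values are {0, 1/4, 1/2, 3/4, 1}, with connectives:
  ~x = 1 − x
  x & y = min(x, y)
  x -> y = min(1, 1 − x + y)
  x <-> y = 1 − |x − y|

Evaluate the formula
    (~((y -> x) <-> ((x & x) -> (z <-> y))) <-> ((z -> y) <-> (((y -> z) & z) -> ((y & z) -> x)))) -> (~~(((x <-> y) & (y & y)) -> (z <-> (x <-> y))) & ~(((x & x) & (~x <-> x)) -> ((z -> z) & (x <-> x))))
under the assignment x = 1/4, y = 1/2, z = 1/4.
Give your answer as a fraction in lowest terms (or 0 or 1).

y -> x = 1/2 -> 1/4 = 3/4
x & x = 1/4 & 1/4 = 1/4
z <-> y = 1/4 <-> 1/2 = 3/4
(x & x) -> (z <-> y) = 1/4 -> 3/4 = 1
(y -> x) <-> ((x & x) -> (z <-> y)) = 3/4 <-> 1 = 3/4
~((y -> x) <-> ((x & x) -> (z <-> y))) = ~3/4 = 1/4
z -> y = 1/4 -> 1/2 = 1
y -> z = 1/2 -> 1/4 = 3/4
(y -> z) & z = 3/4 & 1/4 = 1/4
y & z = 1/2 & 1/4 = 1/4
(y & z) -> x = 1/4 -> 1/4 = 1
((y -> z) & z) -> ((y & z) -> x) = 1/4 -> 1 = 1
(z -> y) <-> (((y -> z) & z) -> ((y & z) -> x)) = 1 <-> 1 = 1
~((y -> x) <-> ((x & x) -> (z <-> y))) <-> ((z -> y) <-> (((y -> z) & z) -> ((y & z) -> x))) = 1/4 <-> 1 = 1/4
x <-> y = 1/4 <-> 1/2 = 3/4
y & y = 1/2 & 1/2 = 1/2
(x <-> y) & (y & y) = 3/4 & 1/2 = 1/2
x <-> y = 1/4 <-> 1/2 = 3/4
z <-> (x <-> y) = 1/4 <-> 3/4 = 1/2
((x <-> y) & (y & y)) -> (z <-> (x <-> y)) = 1/2 -> 1/2 = 1
~(((x <-> y) & (y & y)) -> (z <-> (x <-> y))) = ~1 = 0
~~(((x <-> y) & (y & y)) -> (z <-> (x <-> y))) = ~0 = 1
x & x = 1/4 & 1/4 = 1/4
~x = ~1/4 = 3/4
~x <-> x = 3/4 <-> 1/4 = 1/2
(x & x) & (~x <-> x) = 1/4 & 1/2 = 1/4
z -> z = 1/4 -> 1/4 = 1
x <-> x = 1/4 <-> 1/4 = 1
(z -> z) & (x <-> x) = 1 & 1 = 1
((x & x) & (~x <-> x)) -> ((z -> z) & (x <-> x)) = 1/4 -> 1 = 1
~(((x & x) & (~x <-> x)) -> ((z -> z) & (x <-> x))) = ~1 = 0
~~(((x <-> y) & (y & y)) -> (z <-> (x <-> y))) & ~(((x & x) & (~x <-> x)) -> ((z -> z) & (x <-> x))) = 1 & 0 = 0
(~((y -> x) <-> ((x & x) -> (z <-> y))) <-> ((z -> y) <-> (((y -> z) & z) -> ((y & z) -> x)))) -> (~~(((x <-> y) & (y & y)) -> (z <-> (x <-> y))) & ~(((x & x) & (~x <-> x)) -> ((z -> z) & (x <-> x)))) = 1/4 -> 0 = 3/4

3/4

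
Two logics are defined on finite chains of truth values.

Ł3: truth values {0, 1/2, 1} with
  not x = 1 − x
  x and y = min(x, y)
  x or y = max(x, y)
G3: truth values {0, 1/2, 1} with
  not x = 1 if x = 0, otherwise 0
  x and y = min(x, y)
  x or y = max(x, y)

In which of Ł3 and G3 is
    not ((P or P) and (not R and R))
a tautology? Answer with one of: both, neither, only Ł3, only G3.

only G3

In Ł3: at P = 1/2, R = 1/2 the value is 1/2 — not a tautology.
In G3: every assignment gives 1 — tautology.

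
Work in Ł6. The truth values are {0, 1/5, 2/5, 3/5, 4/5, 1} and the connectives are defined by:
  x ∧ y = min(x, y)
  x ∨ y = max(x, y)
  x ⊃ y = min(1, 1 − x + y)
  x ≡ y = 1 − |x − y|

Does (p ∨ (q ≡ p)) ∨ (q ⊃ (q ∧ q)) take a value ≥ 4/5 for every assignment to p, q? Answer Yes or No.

Yes

At p = 0, q = 3/5, for instance:
q ≡ p = 3/5 ≡ 0 = 2/5
p ∨ (q ≡ p) = 0 ∨ 2/5 = 2/5
q ∧ q = 3/5 ∧ 3/5 = 3/5
q ⊃ (q ∧ q) = 3/5 ⊃ 3/5 = 1
(p ∨ (q ≡ p)) ∨ (q ⊃ (q ∧ q)) = 2/5 ∨ 1 = 1
and checking the remaining 35 assignments likewise gives ≥ 4/5 in every case.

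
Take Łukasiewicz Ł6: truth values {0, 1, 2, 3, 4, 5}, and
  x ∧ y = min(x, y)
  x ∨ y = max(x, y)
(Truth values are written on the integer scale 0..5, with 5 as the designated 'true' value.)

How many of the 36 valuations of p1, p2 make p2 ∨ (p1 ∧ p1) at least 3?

27

value 5: 11 assignments (counts)
value 4: 9 assignments (counts)
value 3: 7 assignments (counts)
value 2: 5 assignments
value 1: 3 assignments
value 0: 1 assignment
So 27 of the 36 assignments meet the threshold.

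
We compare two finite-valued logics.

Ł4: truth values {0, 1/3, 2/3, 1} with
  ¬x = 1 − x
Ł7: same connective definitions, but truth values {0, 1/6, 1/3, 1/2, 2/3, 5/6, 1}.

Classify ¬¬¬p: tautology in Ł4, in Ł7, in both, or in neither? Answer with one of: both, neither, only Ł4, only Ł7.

In Ł4: at p = 1/3 the value is 2/3 — not a tautology.
In Ł7: at p = 1/6 the value is 5/6 — not a tautology.

neither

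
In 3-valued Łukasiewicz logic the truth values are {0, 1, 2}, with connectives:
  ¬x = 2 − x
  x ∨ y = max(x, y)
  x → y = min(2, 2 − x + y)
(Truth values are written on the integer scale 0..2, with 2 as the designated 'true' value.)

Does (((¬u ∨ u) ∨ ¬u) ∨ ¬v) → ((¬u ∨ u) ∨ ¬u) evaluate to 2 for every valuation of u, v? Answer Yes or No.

No

Counterexample: take u = 1, v = 0.
¬u = ¬1 = 1
¬u ∨ u = 1 ∨ 1 = 1
¬u = ¬1 = 1
(¬u ∨ u) ∨ ¬u = 1 ∨ 1 = 1
¬v = ¬0 = 2
((¬u ∨ u) ∨ ¬u) ∨ ¬v = 1 ∨ 2 = 2
(((¬u ∨ u) ∨ ¬u) ∨ ¬v) → ((¬u ∨ u) ∨ ¬u) = 2 → 1 = 1
This gives 1 ≠ 2.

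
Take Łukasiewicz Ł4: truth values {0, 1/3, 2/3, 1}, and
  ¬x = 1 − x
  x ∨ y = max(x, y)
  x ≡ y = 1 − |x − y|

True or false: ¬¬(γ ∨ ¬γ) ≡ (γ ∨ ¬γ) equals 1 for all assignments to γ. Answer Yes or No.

Yes

γ = 0 ↦ 1
γ = 1/3 ↦ 1
γ = 2/3 ↦ 1
γ = 1 ↦ 1
Every assignment gives a value ≥ 1.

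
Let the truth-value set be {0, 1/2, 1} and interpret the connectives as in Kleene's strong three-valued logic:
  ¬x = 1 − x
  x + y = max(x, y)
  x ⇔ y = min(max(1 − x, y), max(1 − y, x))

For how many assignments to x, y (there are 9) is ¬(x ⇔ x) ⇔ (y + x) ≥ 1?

x = 0, y = 0 ↦ 1  ≥
x = 0, y = 1/2 ↦ 1/2  <
x = 0, y = 1 ↦ 0  <
x = 1/2, y = 0 ↦ 1/2  <
x = 1/2, y = 1/2 ↦ 1/2  <
x = 1/2, y = 1 ↦ 1/2  <
x = 1, y = 0 ↦ 0  <
x = 1, y = 1/2 ↦ 0  <
x = 1, y = 1 ↦ 0  <
So 1 of the 9 assignments meets the threshold.

1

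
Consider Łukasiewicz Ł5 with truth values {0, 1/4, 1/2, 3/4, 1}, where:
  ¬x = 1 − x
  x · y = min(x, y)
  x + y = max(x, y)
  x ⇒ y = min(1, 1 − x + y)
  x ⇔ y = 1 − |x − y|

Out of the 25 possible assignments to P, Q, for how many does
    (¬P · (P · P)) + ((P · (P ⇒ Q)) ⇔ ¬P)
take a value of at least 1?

7

value 1: 7 assignments (counts)
value 3/4: 2 assignments
value 1/2: 9 assignments
value 1/4: 1 assignment
value 0: 6 assignments
So 7 of the 25 assignments meet the threshold.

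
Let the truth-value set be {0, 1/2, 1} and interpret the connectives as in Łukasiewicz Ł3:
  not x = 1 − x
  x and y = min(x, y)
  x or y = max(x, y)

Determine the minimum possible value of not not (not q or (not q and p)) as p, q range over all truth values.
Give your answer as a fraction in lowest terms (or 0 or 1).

0

Take p = 0, q = 1:
not q = not 1 = 0
not q = not 1 = 0
not q and p = 0 and 0 = 0
not q or (not q and p) = 0 or 0 = 0
not (not q or (not q and p)) = not 0 = 1
not not (not q or (not q and p)) = not 1 = 0
No assignment yields a value below 0, so this is the minimum.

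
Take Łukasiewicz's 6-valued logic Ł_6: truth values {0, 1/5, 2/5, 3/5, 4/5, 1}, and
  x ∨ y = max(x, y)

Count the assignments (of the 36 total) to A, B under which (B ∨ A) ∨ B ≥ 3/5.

value 1: 11 assignments (counts)
value 4/5: 9 assignments (counts)
value 3/5: 7 assignments (counts)
value 2/5: 5 assignments
value 1/5: 3 assignments
value 0: 1 assignment
So 27 of the 36 assignments meet the threshold.

27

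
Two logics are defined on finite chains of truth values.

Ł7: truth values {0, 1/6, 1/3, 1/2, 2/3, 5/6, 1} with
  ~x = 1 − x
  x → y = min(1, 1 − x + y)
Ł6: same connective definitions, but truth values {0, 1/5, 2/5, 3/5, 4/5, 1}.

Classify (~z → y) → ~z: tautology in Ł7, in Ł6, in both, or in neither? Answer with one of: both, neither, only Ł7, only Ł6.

In Ł7: at y = 0, z = 2/3 the value is 2/3 — not a tautology.
In Ł6: at y = 0, z = 3/5 the value is 4/5 — not a tautology.

neither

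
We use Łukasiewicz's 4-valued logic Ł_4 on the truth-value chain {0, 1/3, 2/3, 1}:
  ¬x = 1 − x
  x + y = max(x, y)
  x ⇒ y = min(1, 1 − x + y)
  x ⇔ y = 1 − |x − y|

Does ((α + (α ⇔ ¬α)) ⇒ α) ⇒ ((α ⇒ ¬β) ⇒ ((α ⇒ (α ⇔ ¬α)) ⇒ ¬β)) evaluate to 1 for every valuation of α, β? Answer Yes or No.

No

Counterexample: take α = 0, β = 1/3.
¬α = ¬0 = 1
α ⇔ ¬α = 0 ⇔ 1 = 0
α + (α ⇔ ¬α) = 0 + 0 = 0
(α + (α ⇔ ¬α)) ⇒ α = 0 ⇒ 0 = 1
¬β = ¬1/3 = 2/3
α ⇒ ¬β = 0 ⇒ 2/3 = 1
¬α = ¬0 = 1
α ⇔ ¬α = 0 ⇔ 1 = 0
α ⇒ (α ⇔ ¬α) = 0 ⇒ 0 = 1
¬β = ¬1/3 = 2/3
(α ⇒ (α ⇔ ¬α)) ⇒ ¬β = 1 ⇒ 2/3 = 2/3
(α ⇒ ¬β) ⇒ ((α ⇒ (α ⇔ ¬α)) ⇒ ¬β) = 1 ⇒ 2/3 = 2/3
((α + (α ⇔ ¬α)) ⇒ α) ⇒ ((α ⇒ ¬β) ⇒ ((α ⇒ (α ⇔ ¬α)) ⇒ ¬β)) = 1 ⇒ 2/3 = 2/3
This gives 2/3 ≠ 1.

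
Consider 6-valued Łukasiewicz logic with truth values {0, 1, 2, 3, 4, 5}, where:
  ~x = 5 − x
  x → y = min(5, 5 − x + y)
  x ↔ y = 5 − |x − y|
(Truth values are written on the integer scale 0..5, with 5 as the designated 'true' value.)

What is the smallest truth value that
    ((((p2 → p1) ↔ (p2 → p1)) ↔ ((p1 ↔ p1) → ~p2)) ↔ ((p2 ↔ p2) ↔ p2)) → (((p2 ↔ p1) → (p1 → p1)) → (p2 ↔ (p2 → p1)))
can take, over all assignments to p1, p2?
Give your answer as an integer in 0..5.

3

Take p1 = 2, p2 = 2:
p2 → p1 = 2 → 2 = 5
p2 → p1 = 2 → 2 = 5
(p2 → p1) ↔ (p2 → p1) = 5 ↔ 5 = 5
p1 ↔ p1 = 2 ↔ 2 = 5
~p2 = ~2 = 3
(p1 ↔ p1) → ~p2 = 5 → 3 = 3
((p2 → p1) ↔ (p2 → p1)) ↔ ((p1 ↔ p1) → ~p2) = 5 ↔ 3 = 3
p2 ↔ p2 = 2 ↔ 2 = 5
(p2 ↔ p2) ↔ p2 = 5 ↔ 2 = 2
(((p2 → p1) ↔ (p2 → p1)) ↔ ((p1 ↔ p1) → ~p2)) ↔ ((p2 ↔ p2) ↔ p2) = 3 ↔ 2 = 4
p2 ↔ p1 = 2 ↔ 2 = 5
p1 → p1 = 2 → 2 = 5
(p2 ↔ p1) → (p1 → p1) = 5 → 5 = 5
p2 → p1 = 2 → 2 = 5
p2 ↔ (p2 → p1) = 2 ↔ 5 = 2
((p2 ↔ p1) → (p1 → p1)) → (p2 ↔ (p2 → p1)) = 5 → 2 = 2
((((p2 → p1) ↔ (p2 → p1)) ↔ ((p1 ↔ p1) → ~p2)) ↔ ((p2 ↔ p2) ↔ p2)) → (((p2 ↔ p1) → (p1 → p1)) → (p2 ↔ (p2 → p1))) = 4 → 2 = 3
No assignment yields a value below 3, so this is the minimum.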